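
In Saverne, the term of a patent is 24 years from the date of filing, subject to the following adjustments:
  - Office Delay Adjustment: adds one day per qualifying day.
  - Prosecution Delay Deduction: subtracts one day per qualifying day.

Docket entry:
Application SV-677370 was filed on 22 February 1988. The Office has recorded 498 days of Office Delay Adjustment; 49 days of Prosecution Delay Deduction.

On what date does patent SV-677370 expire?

2013-05-16

Base term: filing date + 24 years → 22 February 2012.
Office Delay Adjustment: +498 days → 4 July 2013.
Prosecution Delay Deduction: −49 days → 16 May 2013.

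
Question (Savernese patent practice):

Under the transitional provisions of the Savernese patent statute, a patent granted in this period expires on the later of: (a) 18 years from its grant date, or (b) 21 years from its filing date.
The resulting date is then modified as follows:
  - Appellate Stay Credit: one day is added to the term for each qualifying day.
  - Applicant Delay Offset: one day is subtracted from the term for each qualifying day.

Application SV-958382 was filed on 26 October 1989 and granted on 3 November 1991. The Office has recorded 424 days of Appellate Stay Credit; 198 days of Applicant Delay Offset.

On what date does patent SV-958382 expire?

(a) grant + 18 years → 3 November 2009.
(b) filing + 21 years → 26 October 2010.
Later of the two: 26 October 2010.
Appellate Stay Credit: +424 days → 24 December 2011.
Applicant Delay Offset: −198 days → 9 June 2011.

2011-06-09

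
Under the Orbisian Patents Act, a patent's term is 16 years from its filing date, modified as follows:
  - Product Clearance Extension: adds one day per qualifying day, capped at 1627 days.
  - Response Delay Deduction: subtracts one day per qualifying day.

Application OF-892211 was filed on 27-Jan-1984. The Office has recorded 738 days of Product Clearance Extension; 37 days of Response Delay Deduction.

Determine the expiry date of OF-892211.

2001-12-28

Base term: filing date + 16 years → 27 January 2000.
Product Clearance Extension: 738 days (within the 1627-day cap) → +738 days → 3 February 2002.
Response Delay Deduction: −37 days → 28 December 2001.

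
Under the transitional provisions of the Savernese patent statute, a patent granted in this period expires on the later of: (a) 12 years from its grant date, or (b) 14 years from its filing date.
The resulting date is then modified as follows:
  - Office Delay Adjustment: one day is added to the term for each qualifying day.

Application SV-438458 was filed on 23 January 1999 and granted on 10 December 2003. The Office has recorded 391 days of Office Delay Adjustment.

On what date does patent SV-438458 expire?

2017-01-04

(a) grant + 12 years → 10 December 2015.
(b) filing + 14 years → 23 January 2013.
Later of the two: 10 December 2015.
Office Delay Adjustment: +391 days → 4 January 2017.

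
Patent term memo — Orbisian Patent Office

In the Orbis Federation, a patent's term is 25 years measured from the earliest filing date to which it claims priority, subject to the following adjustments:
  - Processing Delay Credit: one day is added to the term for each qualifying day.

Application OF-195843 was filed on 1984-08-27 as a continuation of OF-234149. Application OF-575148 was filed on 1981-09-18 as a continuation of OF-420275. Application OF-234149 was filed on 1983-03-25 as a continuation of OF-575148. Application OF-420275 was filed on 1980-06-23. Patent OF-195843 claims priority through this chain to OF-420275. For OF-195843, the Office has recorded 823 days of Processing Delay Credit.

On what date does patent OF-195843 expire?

September 24, 2007

Earliest priority filing: 23 June 1980.
Base term: 23 June 1980 + 25 years → 23 June 2005.
Processing Delay Credit: +823 days → 24 September 2007.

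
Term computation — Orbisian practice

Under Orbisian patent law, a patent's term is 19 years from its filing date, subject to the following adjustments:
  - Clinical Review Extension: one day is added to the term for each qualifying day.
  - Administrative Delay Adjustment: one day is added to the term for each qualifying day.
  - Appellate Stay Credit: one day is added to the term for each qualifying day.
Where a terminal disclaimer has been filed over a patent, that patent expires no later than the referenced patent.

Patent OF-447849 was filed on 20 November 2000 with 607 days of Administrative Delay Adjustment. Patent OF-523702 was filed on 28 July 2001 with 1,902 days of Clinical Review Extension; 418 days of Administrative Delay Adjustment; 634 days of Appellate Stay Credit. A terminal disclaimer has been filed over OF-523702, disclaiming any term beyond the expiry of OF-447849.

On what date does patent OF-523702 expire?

Natural term of OF-523702:
  Base: filing + 19 years → 28 July 2020.
  Clinical Review Extension: +1902 days → 12 October 2025.
  Administrative Delay Adjustment: +418 days → 4 December 2026.
  Appellate Stay Credit: +634 days → 29 August 2028.
Expiry of referenced patent OF-447849:
  Base: filing + 19 years → 20 November 2019.
  Administrative Delay Adjustment: +607 days → 19 July 2021.
Terminal disclaimer: OF-523702 expires on the earlier of 29 August 2028 and 19 July 2021.

2021-07-19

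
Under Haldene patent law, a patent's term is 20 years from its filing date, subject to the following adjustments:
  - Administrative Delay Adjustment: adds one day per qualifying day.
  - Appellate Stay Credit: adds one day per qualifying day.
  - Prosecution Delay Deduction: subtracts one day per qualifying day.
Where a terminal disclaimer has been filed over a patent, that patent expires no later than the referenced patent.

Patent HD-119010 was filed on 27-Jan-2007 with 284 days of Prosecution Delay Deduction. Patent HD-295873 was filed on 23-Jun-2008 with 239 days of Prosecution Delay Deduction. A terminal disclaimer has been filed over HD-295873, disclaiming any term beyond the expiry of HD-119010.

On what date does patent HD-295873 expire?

April 18, 2026

Natural term of HD-295873:
  Base: filing + 20 years → 23 June 2028.
  Prosecution Delay Deduction: −239 days → 28 October 2027.
Expiry of referenced patent HD-119010:
  Base: filing + 20 years → 27 January 2027.
  Prosecution Delay Deduction: −284 days → 18 April 2026.
Terminal disclaimer: HD-295873 expires on the earlier of 28 October 2027 and 18 April 2026.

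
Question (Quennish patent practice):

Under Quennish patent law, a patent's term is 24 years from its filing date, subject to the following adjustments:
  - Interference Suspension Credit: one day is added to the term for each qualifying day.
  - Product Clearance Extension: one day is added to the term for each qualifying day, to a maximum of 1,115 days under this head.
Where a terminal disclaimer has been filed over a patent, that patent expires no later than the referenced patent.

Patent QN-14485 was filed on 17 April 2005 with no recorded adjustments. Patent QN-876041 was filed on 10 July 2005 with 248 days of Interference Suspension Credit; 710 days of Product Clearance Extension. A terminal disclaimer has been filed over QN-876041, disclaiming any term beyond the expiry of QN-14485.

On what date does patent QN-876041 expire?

2029-04-17

Natural term of QN-876041:
  Base: filing + 24 years → 10 July 2029.
  Interference Suspension Credit: +248 days → 15 March 2030.
  Product Clearance Extension: 710 days (within the 1115-day cap) → +710 days → 23 February 2032.
Expiry of referenced patent QN-14485:
  Base: filing + 24 years → 17 April 2029.
Terminal disclaimer: QN-876041 expires on the earlier of 23 February 2032 and 17 April 2029.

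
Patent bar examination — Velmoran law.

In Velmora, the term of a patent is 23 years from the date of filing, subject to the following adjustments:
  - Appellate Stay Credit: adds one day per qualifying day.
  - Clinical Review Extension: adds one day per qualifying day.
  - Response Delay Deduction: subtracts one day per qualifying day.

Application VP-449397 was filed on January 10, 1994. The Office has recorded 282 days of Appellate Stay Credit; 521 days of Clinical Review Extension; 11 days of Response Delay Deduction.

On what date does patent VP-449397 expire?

March 13, 2019

Base term: filing date + 23 years → 10 January 2017.
Appellate Stay Credit: +282 days → 19 October 2017.
Clinical Review Extension: +521 days → 24 March 2019.
Response Delay Deduction: −11 days → 13 March 2019.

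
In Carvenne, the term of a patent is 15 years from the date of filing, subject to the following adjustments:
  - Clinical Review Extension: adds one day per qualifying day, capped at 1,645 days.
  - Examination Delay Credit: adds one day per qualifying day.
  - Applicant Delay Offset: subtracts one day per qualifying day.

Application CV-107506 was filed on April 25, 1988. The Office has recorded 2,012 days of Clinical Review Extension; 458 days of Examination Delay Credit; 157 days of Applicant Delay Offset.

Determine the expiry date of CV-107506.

2008-08-22

Base term: filing date + 15 years → 25 April 2003.
Clinical Review Extension: 2012 days claimed exceeds the 1645-day cap, so +1645 days → 26 October 2007.
Examination Delay Credit: +458 days → 26 January 2009.
Applicant Delay Offset: −157 days → 22 August 2008.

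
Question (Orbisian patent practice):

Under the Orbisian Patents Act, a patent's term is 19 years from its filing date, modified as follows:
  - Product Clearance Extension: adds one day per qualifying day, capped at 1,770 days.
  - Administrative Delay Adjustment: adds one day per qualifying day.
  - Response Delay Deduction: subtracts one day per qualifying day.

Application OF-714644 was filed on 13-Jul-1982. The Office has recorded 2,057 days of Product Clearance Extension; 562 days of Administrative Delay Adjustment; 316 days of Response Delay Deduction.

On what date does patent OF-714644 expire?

January 19, 2007

Base term: filing date + 19 years → 13 July 2001.
Product Clearance Extension: 2057 days claimed exceeds the 1770-day cap, so +1770 days → 18 May 2006.
Administrative Delay Adjustment: +562 days → 1 December 2007.
Response Delay Deduction: −316 days → 19 January 2007.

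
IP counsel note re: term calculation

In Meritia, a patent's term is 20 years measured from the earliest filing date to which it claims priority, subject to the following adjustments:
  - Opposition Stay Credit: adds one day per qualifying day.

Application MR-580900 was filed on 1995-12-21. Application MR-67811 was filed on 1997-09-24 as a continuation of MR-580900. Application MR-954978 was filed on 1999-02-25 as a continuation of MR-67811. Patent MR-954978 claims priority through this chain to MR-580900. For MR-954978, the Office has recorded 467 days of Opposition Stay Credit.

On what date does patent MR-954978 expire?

Earliest priority filing: 21 December 1995.
Base term: 21 December 1995 + 20 years → 21 December 2015.
Opposition Stay Credit: +467 days → 1 April 2017.

2017-04-01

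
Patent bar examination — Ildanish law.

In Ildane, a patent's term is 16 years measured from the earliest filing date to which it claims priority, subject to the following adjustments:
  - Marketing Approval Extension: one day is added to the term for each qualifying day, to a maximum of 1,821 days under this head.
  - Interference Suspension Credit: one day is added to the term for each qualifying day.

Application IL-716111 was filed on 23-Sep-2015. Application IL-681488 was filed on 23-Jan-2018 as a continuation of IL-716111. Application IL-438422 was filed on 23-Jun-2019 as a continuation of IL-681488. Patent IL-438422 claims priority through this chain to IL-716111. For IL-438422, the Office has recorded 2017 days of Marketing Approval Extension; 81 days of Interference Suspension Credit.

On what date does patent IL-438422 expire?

Earliest priority filing: 23 September 2015.
Base term: 23 September 2015 + 16 years → 23 September 2031.
Marketing Approval Extension: 2017 days claimed exceeds the 1821-day cap, so +1821 days → 17 September 2036.
Interference Suspension Credit: +81 days → 7 December 2036.

December 7, 2036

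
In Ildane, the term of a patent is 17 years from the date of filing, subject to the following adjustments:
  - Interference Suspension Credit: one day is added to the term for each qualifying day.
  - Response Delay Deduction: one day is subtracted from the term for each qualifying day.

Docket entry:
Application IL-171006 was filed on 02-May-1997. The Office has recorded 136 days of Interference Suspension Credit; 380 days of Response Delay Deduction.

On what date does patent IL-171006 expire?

August 31, 2013

Base term: filing date + 17 years → 2 May 2014.
Interference Suspension Credit: +136 days → 15 September 2014.
Response Delay Deduction: −380 days → 31 August 2013.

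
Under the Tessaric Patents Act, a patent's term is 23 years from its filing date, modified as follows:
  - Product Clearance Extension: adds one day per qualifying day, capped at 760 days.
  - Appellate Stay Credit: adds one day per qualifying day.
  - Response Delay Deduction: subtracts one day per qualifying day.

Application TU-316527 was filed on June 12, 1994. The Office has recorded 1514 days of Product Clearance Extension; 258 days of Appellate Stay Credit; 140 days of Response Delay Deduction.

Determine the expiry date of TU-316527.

Base term: filing date + 23 years → 12 June 2017.
Product Clearance Extension: 1514 days claimed exceeds the 760-day cap, so +760 days → 12 July 2019.
Appellate Stay Credit: +258 days → 26 March 2020.
Response Delay Deduction: −140 days → 7 November 2019.

2019-11-07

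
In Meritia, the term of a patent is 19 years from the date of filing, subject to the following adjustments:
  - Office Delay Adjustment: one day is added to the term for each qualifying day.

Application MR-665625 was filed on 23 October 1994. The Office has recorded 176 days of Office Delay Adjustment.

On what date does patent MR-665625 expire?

Base term: filing date + 19 years → 23 October 2013.
Office Delay Adjustment: +176 days → 17 April 2014.

2014-04-17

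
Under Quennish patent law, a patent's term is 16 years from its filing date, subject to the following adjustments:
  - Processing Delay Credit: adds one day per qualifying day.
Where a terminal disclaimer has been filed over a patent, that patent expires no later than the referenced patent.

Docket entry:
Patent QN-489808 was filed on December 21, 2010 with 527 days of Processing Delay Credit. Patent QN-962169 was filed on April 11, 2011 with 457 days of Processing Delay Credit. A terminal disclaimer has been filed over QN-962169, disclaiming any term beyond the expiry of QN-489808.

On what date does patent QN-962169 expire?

2028-05-31

Natural term of QN-962169:
  Base: filing + 16 years → 11 April 2027.
  Processing Delay Credit: +457 days → 11 July 2028.
Expiry of referenced patent QN-489808:
  Base: filing + 16 years → 21 December 2026.
  Processing Delay Credit: +527 days → 31 May 2028.
Terminal disclaimer: QN-962169 expires on the earlier of 11 July 2028 and 31 May 2028.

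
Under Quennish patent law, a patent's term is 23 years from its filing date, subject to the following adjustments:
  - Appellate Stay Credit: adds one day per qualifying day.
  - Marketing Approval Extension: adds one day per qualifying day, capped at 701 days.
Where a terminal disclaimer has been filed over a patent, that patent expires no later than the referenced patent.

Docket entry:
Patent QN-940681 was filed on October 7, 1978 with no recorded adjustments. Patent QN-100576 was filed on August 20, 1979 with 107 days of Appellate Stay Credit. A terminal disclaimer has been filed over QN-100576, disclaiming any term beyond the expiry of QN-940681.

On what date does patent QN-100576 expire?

2001-10-07

Natural term of QN-100576:
  Base: filing + 23 years → 20 August 2002.
  Appellate Stay Credit: +107 days → 5 December 2002.
Expiry of referenced patent QN-940681:
  Base: filing + 23 years → 7 October 2001.
Terminal disclaimer: QN-100576 expires on the earlier of 5 December 2002 and 7 October 2001.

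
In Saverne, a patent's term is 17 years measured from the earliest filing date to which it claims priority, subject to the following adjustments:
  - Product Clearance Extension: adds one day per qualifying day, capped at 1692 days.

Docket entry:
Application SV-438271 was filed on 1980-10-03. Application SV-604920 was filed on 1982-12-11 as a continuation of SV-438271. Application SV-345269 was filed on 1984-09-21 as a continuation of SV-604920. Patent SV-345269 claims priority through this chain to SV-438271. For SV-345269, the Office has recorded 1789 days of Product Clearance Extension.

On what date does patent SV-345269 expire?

Earliest priority filing: 3 October 1980.
Base term: 3 October 1980 + 17 years → 3 October 1997.
Product Clearance Extension: 1789 days claimed exceeds the 1692-day cap, so +1692 days → 22 May 2002.

2002-05-22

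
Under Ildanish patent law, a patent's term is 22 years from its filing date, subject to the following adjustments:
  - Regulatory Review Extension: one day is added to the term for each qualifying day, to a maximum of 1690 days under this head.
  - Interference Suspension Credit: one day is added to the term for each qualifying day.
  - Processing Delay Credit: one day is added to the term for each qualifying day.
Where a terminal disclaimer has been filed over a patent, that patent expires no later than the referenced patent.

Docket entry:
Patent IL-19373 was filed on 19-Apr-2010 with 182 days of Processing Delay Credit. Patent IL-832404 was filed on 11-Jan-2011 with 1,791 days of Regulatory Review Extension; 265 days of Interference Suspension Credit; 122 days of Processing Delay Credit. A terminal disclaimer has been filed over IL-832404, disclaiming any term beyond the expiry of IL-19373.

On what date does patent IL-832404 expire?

2032-10-18

Natural term of IL-832404:
  Base: filing + 22 years → 11 January 2033.
  Regulatory Review Extension: 1791 days claimed exceeds the 1690-day cap, so +1690 days → 28 August 2037.
  Interference Suspension Credit: +265 days → 20 May 2038.
  Processing Delay Credit: +122 days → 19 September 2038.
Expiry of referenced patent IL-19373:
  Base: filing + 22 years → 19 April 2032.
  Processing Delay Credit: +182 days → 18 October 2032.
Terminal disclaimer: IL-832404 expires on the earlier of 19 September 2038 and 18 October 2032.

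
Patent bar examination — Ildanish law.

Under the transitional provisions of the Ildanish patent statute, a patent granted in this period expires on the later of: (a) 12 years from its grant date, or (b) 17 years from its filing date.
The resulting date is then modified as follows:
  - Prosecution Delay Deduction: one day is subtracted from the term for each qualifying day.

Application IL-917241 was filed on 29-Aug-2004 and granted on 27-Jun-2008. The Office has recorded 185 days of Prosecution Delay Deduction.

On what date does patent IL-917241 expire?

February 25, 2021

(a) grant + 12 years → 27 June 2020.
(b) filing + 17 years → 29 August 2021.
Later of the two: 29 August 2021.
Prosecution Delay Deduction: −185 days → 25 February 2021.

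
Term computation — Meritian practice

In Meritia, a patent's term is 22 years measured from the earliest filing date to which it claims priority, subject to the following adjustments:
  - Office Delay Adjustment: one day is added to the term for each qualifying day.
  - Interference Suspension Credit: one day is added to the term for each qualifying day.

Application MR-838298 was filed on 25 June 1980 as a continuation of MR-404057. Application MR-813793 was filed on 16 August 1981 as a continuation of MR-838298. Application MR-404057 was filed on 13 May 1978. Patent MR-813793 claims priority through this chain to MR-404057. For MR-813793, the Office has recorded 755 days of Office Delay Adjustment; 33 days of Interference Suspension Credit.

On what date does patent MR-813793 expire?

Earliest priority filing: 13 May 1978.
Base term: 13 May 1978 + 22 years → 13 May 2000.
Office Delay Adjustment: +755 days → 7 June 2002.
Interference Suspension Credit: +33 days → 10 July 2002.

2002-07-10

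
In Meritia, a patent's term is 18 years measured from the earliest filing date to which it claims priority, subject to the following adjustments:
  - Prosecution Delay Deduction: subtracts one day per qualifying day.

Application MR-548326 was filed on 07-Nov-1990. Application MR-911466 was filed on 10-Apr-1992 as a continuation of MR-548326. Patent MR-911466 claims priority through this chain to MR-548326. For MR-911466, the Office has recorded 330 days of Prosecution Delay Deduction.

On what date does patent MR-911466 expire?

Earliest priority filing: 7 November 1990.
Base term: 7 November 1990 + 18 years → 7 November 2008.
Prosecution Delay Deduction: −330 days → 13 December 2007.

2007-12-13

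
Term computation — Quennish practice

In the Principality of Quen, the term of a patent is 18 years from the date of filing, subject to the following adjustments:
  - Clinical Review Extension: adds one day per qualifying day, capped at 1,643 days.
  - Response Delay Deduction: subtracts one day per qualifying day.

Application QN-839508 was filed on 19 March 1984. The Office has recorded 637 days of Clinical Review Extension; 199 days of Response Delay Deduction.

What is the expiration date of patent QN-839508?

Base term: filing date + 18 years → 19 March 2002.
Clinical Review Extension: 637 days (within the 1643-day cap) → +637 days → 16 December 2003.
Response Delay Deduction: −199 days → 31 May 2003.

May 31, 2003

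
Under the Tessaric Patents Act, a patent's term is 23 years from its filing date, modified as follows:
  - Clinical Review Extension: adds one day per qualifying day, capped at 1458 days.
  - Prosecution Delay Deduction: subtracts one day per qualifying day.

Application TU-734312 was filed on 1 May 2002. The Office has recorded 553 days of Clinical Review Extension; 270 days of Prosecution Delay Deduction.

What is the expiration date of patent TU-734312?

2026-02-08

Base term: filing date + 23 years → 1 May 2025.
Clinical Review Extension: 553 days (within the 1458-day cap) → +553 days → 5 November 2026.
Prosecution Delay Deduction: −270 days → 8 February 2026.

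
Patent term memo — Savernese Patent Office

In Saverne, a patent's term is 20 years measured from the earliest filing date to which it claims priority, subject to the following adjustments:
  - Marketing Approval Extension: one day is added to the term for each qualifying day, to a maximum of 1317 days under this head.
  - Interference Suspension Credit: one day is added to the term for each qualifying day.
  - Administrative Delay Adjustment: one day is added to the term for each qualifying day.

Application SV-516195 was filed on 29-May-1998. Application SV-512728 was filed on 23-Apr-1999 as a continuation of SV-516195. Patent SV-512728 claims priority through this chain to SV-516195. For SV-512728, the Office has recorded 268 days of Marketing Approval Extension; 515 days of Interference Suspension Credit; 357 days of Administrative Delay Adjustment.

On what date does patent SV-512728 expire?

2021-07-12

Earliest priority filing: 29 May 1998.
Base term: 29 May 1998 + 20 years → 29 May 2018.
Marketing Approval Extension: 268 days (within the 1317-day cap) → +268 days → 21 February 2019.
Interference Suspension Credit: +515 days → 20 July 2020.
Administrative Delay Adjustment: +357 days → 12 July 2021.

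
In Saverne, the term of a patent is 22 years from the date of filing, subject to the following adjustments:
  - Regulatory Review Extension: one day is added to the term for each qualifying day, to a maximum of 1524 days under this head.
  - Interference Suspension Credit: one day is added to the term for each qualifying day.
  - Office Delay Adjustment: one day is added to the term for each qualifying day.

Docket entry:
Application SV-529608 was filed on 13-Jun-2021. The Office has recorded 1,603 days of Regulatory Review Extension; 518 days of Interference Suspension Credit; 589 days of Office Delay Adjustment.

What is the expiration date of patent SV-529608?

Base term: filing date + 22 years → 13 June 2043.
Regulatory Review Extension: 1603 days claimed exceeds the 1524-day cap, so +1524 days → 15 August 2047.
Interference Suspension Credit: +518 days → 14 January 2049.
Office Delay Adjustment: +589 days → 26 August 2050.

2050-08-26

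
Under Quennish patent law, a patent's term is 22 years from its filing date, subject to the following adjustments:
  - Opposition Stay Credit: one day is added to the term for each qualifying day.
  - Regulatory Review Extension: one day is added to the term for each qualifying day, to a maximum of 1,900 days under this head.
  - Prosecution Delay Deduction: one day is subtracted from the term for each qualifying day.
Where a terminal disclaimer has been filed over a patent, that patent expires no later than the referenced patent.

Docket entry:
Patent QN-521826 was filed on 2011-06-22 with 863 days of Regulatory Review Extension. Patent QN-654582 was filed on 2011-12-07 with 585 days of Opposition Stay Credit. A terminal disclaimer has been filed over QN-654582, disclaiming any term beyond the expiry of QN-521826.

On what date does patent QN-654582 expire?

Natural term of QN-654582:
  Base: filing + 22 years → 7 December 2033.
  Opposition Stay Credit: +585 days → 15 July 2035.
Expiry of referenced patent QN-521826:
  Base: filing + 22 years → 22 June 2033.
  Regulatory Review Extension: 863 days (within the 1900-day cap) → +863 days → 2 November 2035.
Terminal disclaimer: QN-654582 expires on the earlier of 15 July 2035 and 2 November 2035.

2035-07-15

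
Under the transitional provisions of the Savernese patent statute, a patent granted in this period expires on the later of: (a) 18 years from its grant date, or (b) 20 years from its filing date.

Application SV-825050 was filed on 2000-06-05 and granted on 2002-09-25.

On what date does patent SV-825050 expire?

(a) grant + 18 years → 25 September 2020.
(b) filing + 20 years → 5 June 2020.
Later of the two: 25 September 2020.

September 25, 2020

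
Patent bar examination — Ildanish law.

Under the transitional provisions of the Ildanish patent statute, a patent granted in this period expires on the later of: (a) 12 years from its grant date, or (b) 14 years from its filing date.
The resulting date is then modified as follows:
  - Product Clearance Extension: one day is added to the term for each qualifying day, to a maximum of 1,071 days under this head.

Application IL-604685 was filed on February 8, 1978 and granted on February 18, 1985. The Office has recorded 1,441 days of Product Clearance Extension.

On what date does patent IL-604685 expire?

January 25, 2000

(a) grant + 12 years → 18 February 1997.
(b) filing + 14 years → 8 February 1992.
Later of the two: 18 February 1997.
Product Clearance Extension: 1441 days claimed exceeds the 1071-day cap, so +1071 days → 25 January 2000.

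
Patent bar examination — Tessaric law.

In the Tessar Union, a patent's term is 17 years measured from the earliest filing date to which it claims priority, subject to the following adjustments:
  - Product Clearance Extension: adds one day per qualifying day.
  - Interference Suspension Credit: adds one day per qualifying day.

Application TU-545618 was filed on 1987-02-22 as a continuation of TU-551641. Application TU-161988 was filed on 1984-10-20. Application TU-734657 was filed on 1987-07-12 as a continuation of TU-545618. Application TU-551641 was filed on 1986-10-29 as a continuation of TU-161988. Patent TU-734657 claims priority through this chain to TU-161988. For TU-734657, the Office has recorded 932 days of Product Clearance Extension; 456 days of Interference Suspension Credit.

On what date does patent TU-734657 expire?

2005-08-08

Earliest priority filing: 20 October 1984.
Base term: 20 October 1984 + 17 years → 20 October 2001.
Product Clearance Extension: +932 days → 9 May 2004.
Interference Suspension Credit: +456 days → 8 August 2005.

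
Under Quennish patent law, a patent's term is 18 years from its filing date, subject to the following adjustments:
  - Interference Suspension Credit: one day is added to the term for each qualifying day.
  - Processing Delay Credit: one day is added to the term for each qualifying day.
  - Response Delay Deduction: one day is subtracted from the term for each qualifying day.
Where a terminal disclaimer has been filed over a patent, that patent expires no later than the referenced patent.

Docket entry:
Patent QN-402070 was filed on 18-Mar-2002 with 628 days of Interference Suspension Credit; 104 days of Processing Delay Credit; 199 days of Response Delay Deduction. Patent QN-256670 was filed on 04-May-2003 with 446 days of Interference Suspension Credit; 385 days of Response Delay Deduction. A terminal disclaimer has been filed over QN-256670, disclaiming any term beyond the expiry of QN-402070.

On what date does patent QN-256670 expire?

Natural term of QN-256670:
  Base: filing + 18 years → 4 May 2021.
  Interference Suspension Credit: +446 days → 24 July 2022.
  Response Delay Deduction: −385 days → 4 July 2021.
Expiry of referenced patent QN-402070:
  Base: filing + 18 years → 18 March 2020.
  Interference Suspension Credit: +628 days → 6 December 2021.
  Processing Delay Credit: +104 days → 20 March 2022.
  Response Delay Deduction: −199 days → 2 September 2021.
Terminal disclaimer: QN-256670 expires on the earlier of 4 July 2021 and 2 September 2021.

July 4, 2021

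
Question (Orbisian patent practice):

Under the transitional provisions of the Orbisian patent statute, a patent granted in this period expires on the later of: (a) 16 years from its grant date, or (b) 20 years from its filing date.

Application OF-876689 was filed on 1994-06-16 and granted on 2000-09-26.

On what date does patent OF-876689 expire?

September 26, 2016

(a) grant + 16 years → 26 September 2016.
(b) filing + 20 years → 16 June 2014.
Later of the two: 26 September 2016.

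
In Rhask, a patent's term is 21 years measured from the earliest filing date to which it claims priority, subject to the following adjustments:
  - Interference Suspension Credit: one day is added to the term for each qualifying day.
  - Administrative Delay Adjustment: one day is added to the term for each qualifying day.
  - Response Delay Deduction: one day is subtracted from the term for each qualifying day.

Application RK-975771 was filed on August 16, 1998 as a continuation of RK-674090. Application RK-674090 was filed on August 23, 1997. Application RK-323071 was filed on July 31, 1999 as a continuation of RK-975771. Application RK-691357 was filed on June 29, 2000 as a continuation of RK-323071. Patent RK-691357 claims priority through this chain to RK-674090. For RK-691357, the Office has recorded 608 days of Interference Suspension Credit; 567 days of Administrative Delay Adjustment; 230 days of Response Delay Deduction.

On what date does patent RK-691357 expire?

Earliest priority filing: 23 August 1997.
Base term: 23 August 1997 + 21 years → 23 August 2018.
Interference Suspension Credit: +608 days → 22 April 2020.
Administrative Delay Adjustment: +567 days → 10 November 2021.
Response Delay Deduction: −230 days → 25 March 2021.

March 25, 2021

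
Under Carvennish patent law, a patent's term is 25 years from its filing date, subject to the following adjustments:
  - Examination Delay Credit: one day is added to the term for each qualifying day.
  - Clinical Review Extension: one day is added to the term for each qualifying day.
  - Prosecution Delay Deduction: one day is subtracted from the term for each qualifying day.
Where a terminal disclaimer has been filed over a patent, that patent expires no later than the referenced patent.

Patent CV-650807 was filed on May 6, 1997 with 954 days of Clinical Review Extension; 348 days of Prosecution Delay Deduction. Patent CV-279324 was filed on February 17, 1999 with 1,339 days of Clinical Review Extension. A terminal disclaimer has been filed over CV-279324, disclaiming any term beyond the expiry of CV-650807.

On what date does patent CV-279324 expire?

2024-01-02

Natural term of CV-279324:
  Base: filing + 25 years → 17 February 2024.
  Clinical Review Extension: +1339 days → 18 October 2027.
Expiry of referenced patent CV-650807:
  Base: filing + 25 years → 6 May 2022.
  Clinical Review Extension: +954 days → 15 December 2024.
  Prosecution Delay Deduction: −348 days → 2 January 2024.
Terminal disclaimer: CV-279324 expires on the earlier of 18 October 2027 and 2 January 2024.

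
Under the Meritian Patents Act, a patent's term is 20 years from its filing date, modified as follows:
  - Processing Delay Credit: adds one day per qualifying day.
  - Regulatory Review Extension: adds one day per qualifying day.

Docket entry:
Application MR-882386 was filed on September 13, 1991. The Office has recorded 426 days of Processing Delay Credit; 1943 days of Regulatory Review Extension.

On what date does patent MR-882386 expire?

2018-03-09

Base term: filing date + 20 years → 13 September 2011.
Processing Delay Credit: +426 days → 12 November 2012.
Regulatory Review Extension: +1943 days → 9 March 2018.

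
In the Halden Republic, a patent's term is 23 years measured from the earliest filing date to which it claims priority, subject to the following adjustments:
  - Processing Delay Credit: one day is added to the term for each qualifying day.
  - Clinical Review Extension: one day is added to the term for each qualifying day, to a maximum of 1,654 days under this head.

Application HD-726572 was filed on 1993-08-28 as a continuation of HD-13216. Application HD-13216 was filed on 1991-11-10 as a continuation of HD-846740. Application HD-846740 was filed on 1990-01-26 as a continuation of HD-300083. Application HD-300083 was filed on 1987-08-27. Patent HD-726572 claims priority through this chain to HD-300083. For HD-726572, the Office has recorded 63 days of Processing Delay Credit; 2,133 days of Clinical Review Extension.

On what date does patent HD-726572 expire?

Earliest priority filing: 27 August 1987.
Base term: 27 August 1987 + 23 years → 27 August 2010.
Processing Delay Credit: +63 days → 29 October 2010.
Clinical Review Extension: 2133 days claimed exceeds the 1654-day cap, so +1654 days → 10 May 2015.

May 10, 2015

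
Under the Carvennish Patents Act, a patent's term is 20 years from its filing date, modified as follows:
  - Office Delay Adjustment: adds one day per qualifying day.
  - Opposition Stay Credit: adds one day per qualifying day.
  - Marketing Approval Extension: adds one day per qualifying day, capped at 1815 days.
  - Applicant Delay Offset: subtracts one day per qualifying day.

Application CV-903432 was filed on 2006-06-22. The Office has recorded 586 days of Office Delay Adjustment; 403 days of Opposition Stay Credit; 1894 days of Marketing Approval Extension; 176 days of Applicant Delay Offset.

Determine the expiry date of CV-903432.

Base term: filing date + 20 years → 22 June 2026.
Office Delay Adjustment: +586 days → 29 January 2028.
Opposition Stay Credit: +403 days → 7 March 2029.
Marketing Approval Extension: 1894 days claimed exceeds the 1815-day cap, so +1815 days → 24 February 2034.
Applicant Delay Offset: −176 days → 1 September 2033.

September 1, 2033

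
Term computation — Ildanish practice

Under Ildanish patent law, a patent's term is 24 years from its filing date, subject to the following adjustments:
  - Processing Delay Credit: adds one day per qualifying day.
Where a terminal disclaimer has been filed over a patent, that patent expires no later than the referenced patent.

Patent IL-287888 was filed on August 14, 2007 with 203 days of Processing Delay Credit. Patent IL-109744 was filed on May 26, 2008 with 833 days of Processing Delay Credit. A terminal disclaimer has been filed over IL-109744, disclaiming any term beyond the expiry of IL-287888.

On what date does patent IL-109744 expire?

Natural term of IL-109744:
  Base: filing + 24 years → 26 May 2032.
  Processing Delay Credit: +833 days → 6 September 2034.
Expiry of referenced patent IL-287888:
  Base: filing + 24 years → 14 August 2031.
  Processing Delay Credit: +203 days → 4 March 2032.
Terminal disclaimer: IL-109744 expires on the earlier of 6 September 2034 and 4 March 2032.

2032-03-04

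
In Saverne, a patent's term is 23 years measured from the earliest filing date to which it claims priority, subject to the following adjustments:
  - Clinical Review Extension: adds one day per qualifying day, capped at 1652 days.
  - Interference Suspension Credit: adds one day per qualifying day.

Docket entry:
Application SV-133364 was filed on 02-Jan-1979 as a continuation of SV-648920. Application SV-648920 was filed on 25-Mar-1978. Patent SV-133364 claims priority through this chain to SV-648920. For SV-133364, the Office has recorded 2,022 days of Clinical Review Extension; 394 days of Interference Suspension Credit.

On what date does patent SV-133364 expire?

October 31, 2006

Earliest priority filing: 25 March 1978.
Base term: 25 March 1978 + 23 years → 25 March 2001.
Clinical Review Extension: 2022 days claimed exceeds the 1652-day cap, so +1652 days → 2 October 2005.
Interference Suspension Credit: +394 days → 31 October 2006.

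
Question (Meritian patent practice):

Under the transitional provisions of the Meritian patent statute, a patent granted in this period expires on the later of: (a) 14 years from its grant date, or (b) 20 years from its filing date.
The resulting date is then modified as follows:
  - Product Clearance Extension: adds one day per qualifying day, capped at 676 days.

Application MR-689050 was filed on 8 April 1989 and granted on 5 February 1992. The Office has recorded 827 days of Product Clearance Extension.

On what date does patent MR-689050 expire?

(a) grant + 14 years → 5 February 2006.
(b) filing + 20 years → 8 April 2009.
Later of the two: 8 April 2009.
Product Clearance Extension: 827 days claimed exceeds the 676-day cap, so +676 days → 13 February 2011.

2011-02-13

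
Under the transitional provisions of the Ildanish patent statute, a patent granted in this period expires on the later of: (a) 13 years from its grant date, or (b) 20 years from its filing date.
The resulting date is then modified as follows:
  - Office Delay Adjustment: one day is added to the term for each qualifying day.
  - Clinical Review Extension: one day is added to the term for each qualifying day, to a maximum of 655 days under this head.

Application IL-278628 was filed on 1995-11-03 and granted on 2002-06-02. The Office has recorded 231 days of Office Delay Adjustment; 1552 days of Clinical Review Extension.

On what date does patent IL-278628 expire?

(a) grant + 13 years → 2 June 2015.
(b) filing + 20 years → 3 November 2015.
Later of the two: 3 November 2015.
Office Delay Adjustment: +231 days → 21 June 2016.
Clinical Review Extension: 1552 days claimed exceeds the 655-day cap, so +655 days → 7 April 2018.

April 7, 2018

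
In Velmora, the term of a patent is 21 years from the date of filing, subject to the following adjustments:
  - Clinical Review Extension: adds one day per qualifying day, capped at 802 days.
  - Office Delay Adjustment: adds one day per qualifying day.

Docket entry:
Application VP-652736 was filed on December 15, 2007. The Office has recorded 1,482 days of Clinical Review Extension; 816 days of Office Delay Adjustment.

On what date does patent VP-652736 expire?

Base term: filing date + 21 years → 15 December 2028.
Clinical Review Extension: 1482 days claimed exceeds the 802-day cap, so +802 days → 25 February 2031.
Office Delay Adjustment: +816 days → 21 May 2033.

May 21, 2033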